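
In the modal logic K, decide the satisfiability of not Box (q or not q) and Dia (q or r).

1. not Box (q or not q) and Dia (q or r), 0
2. not Box (q or not q), 0
3. Dia (q or r), 0
4. not (q or not q), 1
5. not q, 1
6. q, 1
Accessibility: 0R1
Branch closes: q and not q both at 1.
All branches of the tableau close; one closing branch shown above.

Unsatisfiable (every branch closes)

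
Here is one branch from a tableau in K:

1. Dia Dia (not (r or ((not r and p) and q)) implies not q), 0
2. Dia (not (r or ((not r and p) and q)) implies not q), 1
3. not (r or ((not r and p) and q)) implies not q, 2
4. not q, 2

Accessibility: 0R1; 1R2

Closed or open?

There is no literal clash: for every atom and world, at most one sign appears.

Open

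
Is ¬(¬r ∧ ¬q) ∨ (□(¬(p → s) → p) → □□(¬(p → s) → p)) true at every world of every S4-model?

Tableau for the negation ¬(¬(¬r ∧ ¬q) ∨ (□(¬(p → s) → p) → □□(¬(p → s) → p))):
1. ¬(¬(¬r ∧ ¬q) ∨ (□(¬(p → s) → p) → □□(¬(p → s) → p))), w0
2. ¬r ∧ ¬q, w0
3. ¬(□(¬(p → s) → p) → □□(¬(p → s) → p)), w0
4. ¬r, w0
5. ¬q, w0
6. □(¬(p → s) → p), w0
7. ¬□□(¬(p → s) → p), w0
8. ¬(p → s) → p, w0
9. p → s, w0
10. s, w0
11. ¬□(¬(p → s) → p), w1
12. ¬(p → s) → p, w1
13. p → s, w1
14. s, w1
15. ¬(¬(p → s) → p), w2
16. ¬(p → s), w2
17. ¬p, w2
18. p, w2
19. ¬s, w2
Accessibility: w0Rw0, w0Rw1, w0Rw2, w1Rw1, w1Rw2, w2Rw2
Branch closes: p and ¬p both at w2.
Every branch of the negation's tableau closes; the branch above is one of them.

Valid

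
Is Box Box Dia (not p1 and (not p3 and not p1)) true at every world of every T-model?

Not valid

Tableau for the negation not Box Box Dia (not p1 and (not p3 and not p1)):
1. not Box Box Dia (not p1 and (not p3 and not p1)), u
2. not Box Dia (not p1 and (not p3 and not p1)), v   [neg-Box-rule on 1: fresh world v, uRv]
3. not Dia (not p1 and (not p3 and not p1)), w   [neg-Box-rule on 2: fresh world w, vRw]
4. not (not p1 and (not p3 and not p1)), w   [neg-Dia-rule on 3 via wRw]
5. not (not p3 and not p1), w   [neg-and-rule on 4 (branches; this branch)]
6. p1, w   [neg-and-rule on 5 (branches; this branch)]
Accessibility: uRu, uRv, vRv, vRw, wRw
The negation has an open branch (countermodel exists).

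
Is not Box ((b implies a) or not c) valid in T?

Tableau for the negation Box ((b implies a) or not c):
1. Box ((b implies a) or not c), 0
2. (b implies a) or not c, 0   [Box-rule on 1 via 0R0]
3. not c, 0   [or-rule on 2 (branches; this branch)]
Accessibility: 0R0
The negation has an open branch (countermodel exists).

Not valid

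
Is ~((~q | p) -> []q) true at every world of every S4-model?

Tableau for the negation (~q | p) -> []q:
1. (~q | p) -> []q, w0
2. []q, w0
3. q, w0
Accessibility: w0Rw0
The negation has an open branch (countermodel exists).

Not valid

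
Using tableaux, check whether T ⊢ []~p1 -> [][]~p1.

Invalid (countermodel exists)

Tableau for the negation ~([]~p1 -> [][]~p1):
1. ~([]~p1 -> [][]~p1), 0
2. []~p1, 0
3. ~[][]~p1, 0
4. ~p1, 0
5. ~[]~p1, 1
6. ~p1, 1
7. p1, 2
Accessibility: 0R0, 0R1, 1R1, 1R2, 2R2
The negation has an open branch (countermodel exists).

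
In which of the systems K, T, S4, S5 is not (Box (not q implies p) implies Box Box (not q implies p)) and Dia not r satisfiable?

K, T

S4-tableau for the formula:
1. not (Box (not q implies p) implies Box Box (not q implies p)) and Dia not r, u
2. not (Box (not q implies p) implies Box Box (not q implies p)), u
3. Dia not r, u
4. Box (not q implies p), u
5. not Box Box (not q implies p), u
6. not q implies p, u
7. p, u
8. not r, v
9. not q implies p, v
10. p, v
11. not Box (not q implies p), w
12. not q implies p, w
13. p, w
14. not (not q implies p), x
15. not q, x
16. not p, x
17. not q implies p, x
18. p, x
Accessibility: uRu, uRv, uRw, uRx, vRv, wRw, wRx, xRx
Branch closes: p and not p both at x.
Every branch closes (one shown): unsatisfiable in S4, hence also in S5 (every S5-frame is an S4-frame).
T-tableau for the formula:
1. not (Box (not q implies p) implies Box Box (not q implies p)) and Dia not r, u
2. not (Box (not q implies p) implies Box Box (not q implies p)), u
3. Dia not r, u
4. Box (not q implies p), u
5. not Box Box (not q implies p), u
6. not q implies p, u
7. p, u
8. not r, v
9. not q implies p, v
10. p, v
11. not Box (not q implies p), w
12. not q implies p, w
13. p, w
14. not (not q implies p), x
15. not q, x
16. not p, x
Accessibility: uRu, uRv, uRw, vRv, wRw, wRx, xRx
Complete open branch: satisfiable in T, hence also in K (this T-model is also a K-model).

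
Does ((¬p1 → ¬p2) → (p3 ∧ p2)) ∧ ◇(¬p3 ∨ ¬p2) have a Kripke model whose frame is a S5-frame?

1. ((¬p1 → ¬p2) → (p3 ∧ p2)) ∧ ◇(¬p3 ∨ ¬p2), 0
2. (¬p1 → ¬p2) → (p3 ∧ p2), 0
3. ◇(¬p3 ∨ ¬p2), 0
4. p3 ∧ p2, 0
5. p3, 0
6. p2, 0
7. ¬p3 ∨ ¬p2, 1
8. ¬p2, 1
Accessibility: 0R0, 0R1, 1R0, 1R1

Yes, satisfiable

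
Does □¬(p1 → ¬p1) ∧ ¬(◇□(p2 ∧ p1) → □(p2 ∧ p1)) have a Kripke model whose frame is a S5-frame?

1. □¬(p1 → ¬p1) ∧ ¬(◇□(p2 ∧ p1) → □(p2 ∧ p1)), w0
2. □¬(p1 → ¬p1), w0
3. ¬(◇□(p2 ∧ p1) → □(p2 ∧ p1)), w0
4. ◇□(p2 ∧ p1), w0
5. ¬□(p2 ∧ p1), w0
6. ¬(p1 → ¬p1), w0
7. p1, w0
8. □(p2 ∧ p1), w1
9. ¬(p1 → ¬p1), w1
10. p1, w1
11. p2 ∧ p1, w0
12. p2, w0
13. p2 ∧ p1, w1
14. p2, w1
15. ¬(p2 ∧ p1), w2
16. ¬(p1 → ¬p1), w2
17. p1, w2
18. p2 ∧ p1, w2
19. p2, w2
20. ¬p1, w2
Accessibility: w0Rw0, w0Rw1, w0Rw2, w1Rw0, w1Rw1, w1Rw2, w2Rw0, w2Rw1, w2Rw2
Branch closes: p1 and ¬p1 both at w2.
All branches of the tableau close; one closing branch shown above.

Unsatisfiable (every branch closes)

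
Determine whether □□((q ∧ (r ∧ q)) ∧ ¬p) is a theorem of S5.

Not valid

Tableau for the negation ¬□□((q ∧ (r ∧ q)) ∧ ¬p):
1. ¬□□((q ∧ (r ∧ q)) ∧ ¬p), w0
2. ¬□((q ∧ (r ∧ q)) ∧ ¬p), w1   [¬□-rule on 1: fresh world w1, w0Rw1]
3. ¬((q ∧ (r ∧ q)) ∧ ¬p), w2   [¬□-rule on 2: fresh world w2, w1Rw2]
4. p, w2   [¬∧-rule on 3 (branches; this branch)]
Accessibility: w0Rw0, w0Rw1, w0Rw2, w1Rw0, w1Rw1, w1Rw2, w2Rw0, w2Rw1, w2Rw2
The negation has an open branch (countermodel exists).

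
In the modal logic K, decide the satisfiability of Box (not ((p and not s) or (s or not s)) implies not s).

1. Box (not ((p and not s) or (s or not s)) implies not s), 0

Satisfiable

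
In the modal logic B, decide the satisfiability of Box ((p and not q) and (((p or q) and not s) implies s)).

1. Box ((p and not q) and (((p or q) and not s) implies s)), 0
2. (p and not q) and (((p or q) and not s) implies s), 0   [Box-rule on 1 via 0R0]
3. p and not q, 0   [and-rule on 2]
4. ((p or q) and not s) implies s, 0   [and-rule on 2]
5. p, 0   [and-rule on 3]
6. not q, 0   [and-rule on 3]
7. s, 0   [implies-rule on 4 (branches; this branch)]
Accessibility: 0R0

Yes, satisfiable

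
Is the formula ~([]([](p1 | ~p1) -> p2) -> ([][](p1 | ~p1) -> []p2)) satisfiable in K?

Unsatisfiable (every branch closes)

1. ~([]([](p1 | ~p1) -> p2) -> ([][](p1 | ~p1) -> []p2)), w0
2. []([](p1 | ~p1) -> p2), w0
3. ~([][](p1 | ~p1) -> []p2), w0
4. [][](p1 | ~p1), w0
5. ~[]p2, w0
6. ~p2, w1
7. [](p1 | ~p1) -> p2, w1
8. [](p1 | ~p1), w1
9. ~[](p1 | ~p1), w1
10. ~(p1 | ~p1), w2
11. ~p1, w2
12. p1, w2
Accessibility: w0Rw1, w1Rw2
Branch closes: p1 and ~p1 both at w2.
Every branch closes; the branch above is one of them.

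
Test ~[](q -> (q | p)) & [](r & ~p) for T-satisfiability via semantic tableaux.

Unsatisfiable

1. ~[](q -> (q | p)) & [](r & ~p), 0
2. ~[](q -> (q | p)), 0
3. [](r & ~p), 0
4. r & ~p, 0
5. r, 0
6. ~p, 0
7. ~(q -> (q | p)), 1
8. q, 1
9. ~(q | p), 1
10. ~q, 1
11. ~p, 1
Accessibility: 0R0, 0R1, 1R1
Branch closes: q and ~q both at 1.
(One branch shown.) All branches close.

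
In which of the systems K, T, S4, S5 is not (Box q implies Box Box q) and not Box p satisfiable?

K, T

T-tableau for the formula:
1. not (Box q implies Box Box q) and not Box p, w0
2. not (Box q implies Box Box q), w0   [and-rule on 1]
3. not Box p, w0   [and-rule on 1]
4. Box q, w0   [neg-implies-rule on 2]
5. not Box Box q, w0   [neg-implies-rule on 2]
6. q, w0   [Box-rule on 4 via w0Rw0]
7. not p, w1   [neg-Box-rule on 3: fresh world w1, w0Rw1]
8. q, w1   [Box-rule on 4 via w0Rw1]
9. not Box q, w2   [neg-Box-rule on 5: fresh world w2, w0Rw2]
10. q, w2   [Box-rule on 4 via w0Rw2]
11. not q, w3   [neg-Box-rule on 9: fresh world w3, w2Rw3]
Accessibility: w0Rw0, w0Rw1, w0Rw2, w1Rw1, w2Rw2, w2Rw3, w3Rw3
Complete open branch: satisfiable in T, hence also in K (this T-model is also a K-model).
S4-tableau for the formula:
1. not (Box q implies Box Box q) and not Box p, w0
2. not (Box q implies Box Box q), w0   [and-rule on 1]
3. not Box p, w0   [and-rule on 1]
4. Box q, w0   [neg-implies-rule on 2]
5. not Box Box q, w0   [neg-implies-rule on 2]
6. q, w0   [Box-rule on 4 via w0Rw0]
7. not p, w1   [neg-Box-rule on 3: fresh world w1, w0Rw1]
8. q, w1   [Box-rule on 4 via w0Rw1]
9. not Box q, w2   [neg-Box-rule on 5: fresh world w2, w0Rw2]
10. q, w2   [Box-rule on 4 via w0Rw2]
11. not q, w3   [neg-Box-rule on 9: fresh world w3, w2Rw3]
12. q, w3   [Box-rule on 4 via w0Rw3]
Accessibility: w0Rw0, w0Rw1, w0Rw2, w0Rw3, w1Rw1, w2Rw2, w2Rw3, w3Rw3
Branch closes: q and not q both at w3.
Every branch closes (one shown): unsatisfiable in S4, hence also in S5 (every S5-frame is an S4-frame).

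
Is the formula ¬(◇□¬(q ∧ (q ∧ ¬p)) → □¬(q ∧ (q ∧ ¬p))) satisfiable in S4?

Satisfiable

1. ¬(◇□¬(q ∧ (q ∧ ¬p)) → □¬(q ∧ (q ∧ ¬p))), w0
2. ◇□¬(q ∧ (q ∧ ¬p)), w0
3. ¬□¬(q ∧ (q ∧ ¬p)), w0
4. □¬(q ∧ (q ∧ ¬p)), w1
5. ¬(q ∧ (q ∧ ¬p)), w1
6. ¬(q ∧ ¬p), w1
7. p, w1
8. q ∧ (q ∧ ¬p), w2
9. q, w2
10. q ∧ ¬p, w2
11. ¬p, w2
Accessibility: w0Rw0, w0Rw1, w0Rw2, w1Rw1, w2Rw2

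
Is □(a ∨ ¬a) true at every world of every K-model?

Valid

Tableau for the negation ¬□(a ∨ ¬a):
1. ¬□(a ∨ ¬a), 0
2. ¬(a ∨ ¬a), 1
3. ¬a, 1
4. a, 1
Accessibility: 0R1
Branch closes: a and ¬a both at 1.
Every branch of the negation's tableau closes; the branch above is one of them.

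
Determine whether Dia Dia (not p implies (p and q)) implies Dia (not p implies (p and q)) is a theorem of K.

Not valid

Tableau for the negation not (Dia Dia (not p implies (p and q)) implies Dia (not p implies (p and q))):
1. not (Dia Dia (not p implies (p and q)) implies Dia (not p implies (p and q))), u
2. Dia Dia (not p implies (p and q)), u   [neg-implies-rule on 1]
3. not Dia (not p implies (p and q)), u   [neg-implies-rule on 1]
4. Dia (not p implies (p and q)), v   [Dia-rule on 2: fresh world v, uRv]
5. not (not p implies (p and q)), v   [neg-Dia-rule on 3 via uRv]
6. not p, v   [neg-implies-rule on 5]
7. not (p and q), v   [neg-implies-rule on 5]
8. not q, v   [neg-and-rule on 7 (branches; this branch)]
9. not p implies (p and q), w   [Dia-rule on 4: fresh world w, vRw]
10. p and q, w   [implies-rule on 9 (branches; this branch)]
11. p, w   [and-rule on 10]
12. q, w   [and-rule on 10]
Accessibility: uRv, vRw
The negation has an open branch (countermodel exists).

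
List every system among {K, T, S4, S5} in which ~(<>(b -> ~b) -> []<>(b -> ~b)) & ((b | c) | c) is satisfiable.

S4-tableau for the formula:
1. ~(<>(b -> ~b) -> []<>(b -> ~b)) & ((b | c) | c), w0
2. ~(<>(b -> ~b) -> []<>(b -> ~b)), w0
3. (b | c) | c, w0
4. <>(b -> ~b), w0
5. ~[]<>(b -> ~b), w0
6. c, w0
7. b -> ~b, w1
8. ~b, w1
9. ~<>(b -> ~b), w2
10. ~(b -> ~b), w2
11. b, w2
Accessibility: w0Rw0, w0Rw1, w0Rw2, w1Rw1, w2Rw2
Complete open branch: satisfiable in S4, hence also in K, T (this S4-model is also a K-model and a T-model).
S5-tableau for the formula:
1. ~(<>(b -> ~b) -> []<>(b -> ~b)) & ((b | c) | c), w0
2. ~(<>(b -> ~b) -> []<>(b -> ~b)), w0
3. (b | c) | c, w0
4. <>(b -> ~b), w0
5. ~[]<>(b -> ~b), w0
6. b | c, w0
7. c, w0
8. b -> ~b, w1
9. ~b, w1
10. ~<>(b -> ~b), w2
11. ~(b -> ~b), w0
12. b, w0
13. ~(b -> ~b), w1
14. b, w1
Accessibility: w0Rw0, w0Rw1, w0Rw2, w1Rw0, w1Rw1, w1Rw2, w2Rw0, w2Rw1, w2Rw2
Branch closes: b and ~b both at w1.
Every branch closes (one shown): unsatisfiable in S5.

K, T, S4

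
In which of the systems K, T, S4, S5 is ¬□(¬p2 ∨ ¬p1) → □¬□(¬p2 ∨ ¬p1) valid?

S5-tableau for the negation ¬(¬□(¬p2 ∨ ¬p1) → □¬□(¬p2 ∨ ¬p1)):
1. ¬(¬□(¬p2 ∨ ¬p1) → □¬□(¬p2 ∨ ¬p1)), w0
2. ¬□(¬p2 ∨ ¬p1), w0   [¬→-rule on 1]
3. ¬□¬□(¬p2 ∨ ¬p1), w0   [¬→-rule on 1]
4. ¬(¬p2 ∨ ¬p1), w1   [¬□-rule on 2: fresh world w1, w0Rw1]
5. p2, w1   [¬∨-rule on 4]
6. p1, w1   [¬∨-rule on 4]
7. □(¬p2 ∨ ¬p1), w2   [¬□-rule on 3: fresh world w2, w0Rw2]
8. ¬p2 ∨ ¬p1, w0   [□-rule on 7 via w2Rw0]
9. ¬p2 ∨ ¬p1, w1   [□-rule on 7 via w2Rw1]
10. ¬p2 ∨ ¬p1, w2   [□-rule on 7 via w2Rw2]
11. ¬p1, w0   [∨-rule on 8 (branches; this branch)]
12. ¬p1, w1   [∨-rule on 9 (branches; this branch)]
Accessibility: w0Rw0, w0Rw1, w0Rw2, w1Rw0, w1Rw1, w1Rw2, w2Rw0, w2Rw1, w2Rw2
Branch closes: p1 and ¬p1 both at w1.
Every branch closes (one shown): valid in S5.
S4-tableau for the negation ¬(¬□(¬p2 ∨ ¬p1) → □¬□(¬p2 ∨ ¬p1)):
1. ¬(¬□(¬p2 ∨ ¬p1) → □¬□(¬p2 ∨ ¬p1)), w0
2. ¬□(¬p2 ∨ ¬p1), w0   [¬→-rule on 1]
3. ¬□¬□(¬p2 ∨ ¬p1), w0   [¬→-rule on 1]
4. ¬(¬p2 ∨ ¬p1), w1   [¬□-rule on 2: fresh world w1, w0Rw1]
5. p2, w1   [¬∨-rule on 4]
6. p1, w1   [¬∨-rule on 4]
7. □(¬p2 ∨ ¬p1), w2   [¬□-rule on 3: fresh world w2, w0Rw2]
8. ¬p2 ∨ ¬p1, w2   [□-rule on 7 via w2Rw2]
9. ¬p1, w2   [∨-rule on 8 (branches; this branch)]
Accessibility: w0Rw0, w0Rw1, w0Rw2, w1Rw1, w2Rw2
Complete open branch: countermodel on an S4-frame, so not valid in S4, nor in K, T (the same frame is also a K-frame and a T-frame).

S5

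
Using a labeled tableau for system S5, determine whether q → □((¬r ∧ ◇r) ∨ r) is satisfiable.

1. q → □((¬r ∧ ◇r) ∨ r), u
2. □((¬r ∧ ◇r) ∨ r), u   [→-rule on 1 (branches; this branch)]
3. (¬r ∧ ◇r) ∨ r, u   [□-rule on 2 via uRu]
4. r, u   [∨-rule on 3 (branches; this branch)]
Accessibility: uRu

Satisfiable (open branch found)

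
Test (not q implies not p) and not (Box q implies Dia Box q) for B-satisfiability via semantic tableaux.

1. (not q implies not p) and not (Box q implies Dia Box q), w0
2. not q implies not p, w0
3. not (Box q implies Dia Box q), w0
4. Box q, w0
5. not Dia Box q, w0
6. q, w0
7. not Box q, w0
8. not p, w0
9. not q, w1
10. q, w1
Accessibility: w0Rw0, w0Rw1, w1Rw0, w1Rw1
Branch closes: q and not q both at w1.
(One branch shown.) All branches close.

Unsatisfiable (every branch closes)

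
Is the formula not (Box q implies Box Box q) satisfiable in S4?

Unsatisfiable

1. not (Box q implies Box Box q), u
2. Box q, u
3. not Box Box q, u
4. q, u
5. not Box q, v
6. q, v
7. not q, w
8. q, w
Accessibility: uRu, uRv, uRw, vRv, vRw, wRw
Branch closes: q and not q both at w.
All branches of the tableau close; one closing branch shown above.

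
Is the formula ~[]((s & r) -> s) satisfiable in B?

No, unsatisfiable

1. ~[]((s & r) -> s), 0
2. ~((s & r) -> s), 1
3. s & r, 1
4. ~s, 1
5. s, 1
6. r, 1
Accessibility: 0R0, 0R1, 1R0, 1R1
Branch closes: s and ~s both at 1.
All branches of the tableau close; one closing branch shown above.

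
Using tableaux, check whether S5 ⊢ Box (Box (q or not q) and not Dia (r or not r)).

Tableau for the negation not Box (Box (q or not q) and not Dia (r or not r)):
1. not Box (Box (q or not q) and not Dia (r or not r)), w0
2. not (Box (q or not q) and not Dia (r or not r)), w1
3. Dia (r or not r), w1
4. r or not r, w2
5. not r, w2
Accessibility: w0Rw0, w0Rw1, w0Rw2, w1Rw0, w1Rw1, w1Rw2, w2Rw0, w2Rw1, w2Rw2
The negation has an open branch (countermodel exists).

No, not valid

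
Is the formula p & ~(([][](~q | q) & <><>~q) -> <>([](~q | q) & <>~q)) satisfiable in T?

1. p & ~(([][](~q | q) & <><>~q) -> <>([](~q | q) & <>~q)), 0
2. p, 0   [&-rule on 1]
3. ~(([][](~q | q) & <><>~q) -> <>([](~q | q) & <>~q)), 0   [&-rule on 1]
4. [][](~q | q) & <><>~q, 0   [~->-rule on 3]
5. ~<>([](~q | q) & <>~q), 0   [~->-rule on 3]
6. [][](~q | q), 0   [&-rule on 4]
7. <><>~q, 0   [&-rule on 4]
8. ~([](~q | q) & <>~q), 0   [~<>-rule on 5 via 0R0]
9. [](~q | q), 0   [[]-rule on 6 via 0R0]
10. ~q | q, 0   [[]-rule on 9 via 0R0]
11. ~<>~q, 0   [~&-rule on 8 (branches; this branch)]
12. q, 0   [~<>-rule on 11 via 0R0]
13. <>~q, 1   [<>-rule on 7: fresh world 1, 0R1]
14. ~([](~q | q) & <>~q), 1   [~<>-rule on 5 via 0R1]
15. [](~q | q), 1   [[]-rule on 6 via 0R1]
16. ~q | q, 1   [[]-rule on 9 via 0R1]
17. q, 1   [~<>-rule on 11 via 0R1]
18. ~[](~q | q), 1   [~&-rule on 14 (branches; this branch)]
19. ~q, 2   [<>-rule on 13: fresh world 2, 1R2]
20. ~q | q, 2   [[]-rule on 15 via 1R2]
21. ~(~q | q), 3   [~[]-rule on 18: fresh world 3, 1R3]
22. q, 3   [~|-rule on 21]
23. ~q, 3   [~|-rule on 21]
Accessibility: 0R0, 0R1, 1R1, 1R2, 1R3, 2R2, 3R3
Branch closes: q and ~q both at 3.
(One branch shown.) All branches close.

Unsatisfiable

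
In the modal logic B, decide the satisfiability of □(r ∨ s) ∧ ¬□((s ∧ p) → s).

1. □(r ∨ s) ∧ ¬□((s ∧ p) → s), 0
2. □(r ∨ s), 0   [∧-rule on 1]
3. ¬□((s ∧ p) → s), 0   [∧-rule on 1]
4. r ∨ s, 0   [□-rule on 2 via 0R0]
5. s, 0   [∨-rule on 4 (branches; this branch)]
6. ¬((s ∧ p) → s), 1   [¬□-rule on 3: fresh world 1, 0R1]
7. s ∧ p, 1   [¬→-rule on 6]
8. ¬s, 1   [¬→-rule on 6]
9. s, 1   [∧-rule on 7]
10. p, 1   [∧-rule on 7]
Accessibility: 0R0, 0R1, 1R0, 1R1
Branch closes: s and ¬s both at 1.
All branches of the tableau close; one closing branch shown above.

Unsatisfiable (every branch closes)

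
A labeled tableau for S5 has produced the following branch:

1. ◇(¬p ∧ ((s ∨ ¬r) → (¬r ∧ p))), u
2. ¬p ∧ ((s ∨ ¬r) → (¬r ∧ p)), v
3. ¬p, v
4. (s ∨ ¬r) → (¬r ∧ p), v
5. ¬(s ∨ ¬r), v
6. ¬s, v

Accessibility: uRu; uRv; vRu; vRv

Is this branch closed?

No, open

No world carries both an atom and its negation.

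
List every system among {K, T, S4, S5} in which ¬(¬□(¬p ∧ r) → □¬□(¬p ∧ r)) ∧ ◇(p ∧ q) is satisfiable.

K, T, S4

S5-tableau for the formula:
1. ¬(¬□(¬p ∧ r) → □¬□(¬p ∧ r)) ∧ ◇(p ∧ q), w0
2. ¬(¬□(¬p ∧ r) → □¬□(¬p ∧ r)), w0   [∧-rule on 1]
3. ◇(p ∧ q), w0   [∧-rule on 1]
4. ¬□(¬p ∧ r), w0   [¬→-rule on 2]
5. ¬□¬□(¬p ∧ r), w0   [¬→-rule on 2]
6. p ∧ q, w1   [◇-rule on 3: fresh world w1, w0Rw1]
7. p, w1   [∧-rule on 6]
8. q, w1   [∧-rule on 6]
9. ¬(¬p ∧ r), w2   [¬□-rule on 4: fresh world w2, w0Rw2]
10. ¬r, w2   [¬∧-rule on 9 (branches; this branch)]
11. □(¬p ∧ r), w3   [¬□-rule on 5: fresh world w3, w0Rw3]
12. ¬p ∧ r, w0   [□-rule on 11 via w3Rw0]
13. ¬p, w0   [∧-rule on 12]
14. r, w0   [∧-rule on 12]
15. ¬p ∧ r, w1   [□-rule on 11 via w3Rw1]
16. ¬p, w1   [∧-rule on 15]
17. r, w1   [∧-rule on 15]
Accessibility: w0Rw0, w0Rw1, w0Rw2, w0Rw3, w1Rw0, w1Rw1, w1Rw2, w1Rw3, w2Rw0, w2Rw1, w2Rw2, w2Rw3, w3Rw0, w3Rw1, w3Rw2, w3Rw3
Branch closes: p and ¬p both at w1.
Every branch closes (one shown): unsatisfiable in S5.
S4-tableau for the formula:
1. ¬(¬□(¬p ∧ r) → □¬□(¬p ∧ r)) ∧ ◇(p ∧ q), w0
2. ¬(¬□(¬p ∧ r) → □¬□(¬p ∧ r)), w0   [∧-rule on 1]
3. ◇(p ∧ q), w0   [∧-rule on 1]
4. ¬□(¬p ∧ r), w0   [¬→-rule on 2]
5. ¬□¬□(¬p ∧ r), w0   [¬→-rule on 2]
6. p ∧ q, w1   [◇-rule on 3: fresh world w1, w0Rw1]
7. p, w1   [∧-rule on 6]
8. q, w1   [∧-rule on 6]
9. ¬(¬p ∧ r), w2   [¬□-rule on 4: fresh world w2, w0Rw2]
10. ¬r, w2   [¬∧-rule on 9 (branches; this branch)]
11. □(¬p ∧ r), w3   [¬□-rule on 5: fresh world w3, w0Rw3]
12. ¬p ∧ r, w3   [□-rule on 11 via w3Rw3]
13. ¬p, w3   [∧-rule on 12]
14. r, w3   [∧-rule on 12]
Accessibility: w0Rw0, w0Rw1, w0Rw2, w0Rw3, w1Rw1, w2Rw2, w3Rw3
Complete open branch: satisfiable in S4, hence also in K, T (this S4-model is also a K-model and a T-model).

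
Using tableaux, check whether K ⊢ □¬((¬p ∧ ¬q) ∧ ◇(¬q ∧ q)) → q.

Tableau for the negation ¬(□¬((¬p ∧ ¬q) ∧ ◇(¬q ∧ q)) → q):
1. ¬(□¬((¬p ∧ ¬q) ∧ ◇(¬q ∧ q)) → q), w0
2. □¬((¬p ∧ ¬q) ∧ ◇(¬q ∧ q)), w0   [¬→-rule on 1]
3. ¬q, w0   [¬→-rule on 1]
The negation has an open branch (countermodel exists).

No, not valid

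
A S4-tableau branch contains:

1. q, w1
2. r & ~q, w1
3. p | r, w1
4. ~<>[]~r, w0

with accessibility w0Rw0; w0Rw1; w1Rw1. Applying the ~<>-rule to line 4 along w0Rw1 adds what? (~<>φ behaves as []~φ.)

~<>φ behaves as []~φ: propagate the negated body to each accessible world.

~[]~r, w1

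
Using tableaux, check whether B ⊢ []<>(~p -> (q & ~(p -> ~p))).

Tableau for the negation ~[]<>(~p -> (q & ~(p -> ~p))):
1. ~[]<>(~p -> (q & ~(p -> ~p))), u
2. ~<>(~p -> (q & ~(p -> ~p))), v   [~[]-rule on 1: fresh world v, uRv]
3. ~(~p -> (q & ~(p -> ~p))), u   [~<>-rule on 2 via vRu]
4. ~p, u   [~->-rule on 3]
5. ~(q & ~(p -> ~p)), u   [~->-rule on 3]
6. ~(~p -> (q & ~(p -> ~p))), v   [~<>-rule on 2 via vRv]
7. ~p, v   [~->-rule on 6]
8. ~(q & ~(p -> ~p)), v   [~->-rule on 6]
9. p -> ~p, u   [~&-rule on 5 (branches; this branch)]
10. p -> ~p, v   [~&-rule on 8 (branches; this branch)]
Accessibility: uRu, uRv, vRu, vRv
The negation has an open branch (countermodel exists).

Invalid (countermodel exists)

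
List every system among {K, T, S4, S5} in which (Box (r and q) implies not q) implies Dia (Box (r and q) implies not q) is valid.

T, S4, S5

K-tableau for the negation not ((Box (r and q) implies not q) implies Dia (Box (r and q) implies not q)):
1. not ((Box (r and q) implies not q) implies Dia (Box (r and q) implies not q)), u
2. Box (r and q) implies not q, u
3. not Dia (Box (r and q) implies not q), u
4. not q, u
Complete open branch: countermodel on a K-frame, so not valid in K.
T-tableau for the negation not ((Box (r and q) implies not q) implies Dia (Box (r and q) implies not q)):
1. not ((Box (r and q) implies not q) implies Dia (Box (r and q) implies not q)), u
2. Box (r and q) implies not q, u
3. not Dia (Box (r and q) implies not q), u
4. not (Box (r and q) implies not q), u
5. Box (r and q), u
6. q, u
7. r and q, u
8. r, u
9. not Box (r and q), u
10. not (r and q), v
11. not (Box (r and q) implies not q), v
12. Box (r and q), v
13. q, v
14. r and q, v
15. r, v
16. not q, v
Accessibility: uRu, uRv, vRv
Branch closes: q and not q both at v.
Every branch closes (one shown): valid in T, hence also in S4, S5 (every theorem of T is a theorem of S4 and S5).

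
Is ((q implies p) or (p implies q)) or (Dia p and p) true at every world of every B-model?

Valid in B

Tableau for the negation not (((q implies p) or (p implies q)) or (Dia p and p)):
1. not (((q implies p) or (p implies q)) or (Dia p and p)), w0
2. not ((q implies p) or (p implies q)), w0   [neg-or-rule on 1]
3. not (Dia p and p), w0   [neg-or-rule on 1]
4. not (q implies p), w0   [neg-or-rule on 2]
5. not (p implies q), w0   [neg-or-rule on 2]
6. q, w0   [neg-implies-rule on 4]
7. not p, w0   [neg-implies-rule on 4]
8. p, w0   [neg-implies-rule on 5]
9. not q, w0   [neg-implies-rule on 5]
Accessibility: w0Rw0
Branch closes: p and not p both at w0.
All branches of the negation close; one closing branch shown above.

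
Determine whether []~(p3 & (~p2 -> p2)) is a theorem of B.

Tableau for the negation ~[]~(p3 & (~p2 -> p2)):
1. ~[]~(p3 & (~p2 -> p2)), w0
2. p3 & (~p2 -> p2), w1
3. p3, w1
4. ~p2 -> p2, w1
5. p2, w1
Accessibility: w0Rw0, w0Rw1, w1Rw0, w1Rw1
The negation has an open branch (countermodel exists).

No, not valid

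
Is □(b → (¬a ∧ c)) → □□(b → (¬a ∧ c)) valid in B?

Tableau for the negation ¬(□(b → (¬a ∧ c)) → □□(b → (¬a ∧ c))):
1. ¬(□(b → (¬a ∧ c)) → □□(b → (¬a ∧ c))), w0
2. □(b → (¬a ∧ c)), w0   [¬→-rule on 1]
3. ¬□□(b → (¬a ∧ c)), w0   [¬→-rule on 1]
4. b → (¬a ∧ c), w0   [□-rule on 2 via w0Rw0]
5. ¬a ∧ c, w0   [→-rule on 4 (branches; this branch)]
6. ¬a, w0   [∧-rule on 5]
7. c, w0   [∧-rule on 5]
8. ¬□(b → (¬a ∧ c)), w1   [¬□-rule on 3: fresh world w1, w0Rw1]
9. b → (¬a ∧ c), w1   [□-rule on 2 via w0Rw1]
10. ¬a ∧ c, w1   [→-rule on 9 (branches; this branch)]
11. ¬a, w1   [∧-rule on 10]
12. c, w1   [∧-rule on 10]
13. ¬(b → (¬a ∧ c)), w2   [¬□-rule on 8: fresh world w2, w1Rw2]
14. b, w2   [¬→-rule on 13]
15. ¬(¬a ∧ c), w2   [¬→-rule on 13]
16. ¬c, w2   [¬∧-rule on 15 (branches; this branch)]
Accessibility: w0Rw0, w0Rw1, w1Rw0, w1Rw1, w1Rw2, w2Rw1, w2Rw2
The negation has an open branch (countermodel exists).

Invalid (countermodel exists)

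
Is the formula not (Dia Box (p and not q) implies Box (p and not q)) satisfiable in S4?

1. not (Dia Box (p and not q) implies Box (p and not q)), u
2. Dia Box (p and not q), u
3. not Box (p and not q), u
4. Box (p and not q), v
5. p and not q, v
6. p, v
7. not q, v
8. not (p and not q), w
9. q, w
Accessibility: uRu, uRv, uRw, vRv, wRw

Satisfiable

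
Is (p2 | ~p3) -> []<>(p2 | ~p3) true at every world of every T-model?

Tableau for the negation ~((p2 | ~p3) -> []<>(p2 | ~p3)):
1. ~((p2 | ~p3) -> []<>(p2 | ~p3)), w0
2. p2 | ~p3, w0   [~->-rule on 1]
3. ~[]<>(p2 | ~p3), w0   [~->-rule on 1]
4. ~p3, w0   [|-rule on 2 (branches; this branch)]
5. ~<>(p2 | ~p3), w1   [~[]-rule on 3: fresh world w1, w0Rw1]
6. ~(p2 | ~p3), w1   [~<>-rule on 5 via w1Rw1]
7. ~p2, w1   [~|-rule on 6]
8. p3, w1   [~|-rule on 6]
Accessibility: w0Rw0, w0Rw1, w1Rw1
The negation has an open branch (countermodel exists).

Not valid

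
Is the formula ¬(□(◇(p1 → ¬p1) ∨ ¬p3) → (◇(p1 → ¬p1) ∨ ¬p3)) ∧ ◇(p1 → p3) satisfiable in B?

Unsatisfiable

1. ¬(□(◇(p1 → ¬p1) ∨ ¬p3) → (◇(p1 → ¬p1) ∨ ¬p3)) ∧ ◇(p1 → p3), u
2. ¬(□(◇(p1 → ¬p1) ∨ ¬p3) → (◇(p1 → ¬p1) ∨ ¬p3)), u   [∧-rule on 1]
3. ◇(p1 → p3), u   [∧-rule on 1]
4. □(◇(p1 → ¬p1) ∨ ¬p3), u   [¬→-rule on 2]
5. ¬(◇(p1 → ¬p1) ∨ ¬p3), u   [¬→-rule on 2]
6. ¬◇(p1 → ¬p1), u   [¬∨-rule on 5]
7. p3, u   [¬∨-rule on 5]
8. ◇(p1 → ¬p1) ∨ ¬p3, u   [□-rule on 4 via uRu]
9. ¬(p1 → ¬p1), u   [¬◇-rule on 6 via uRu]
10. p1, u   [¬→-rule on 9]
11. ◇(p1 → ¬p1), u   [∨-rule on 8 (branches; this branch)]
12. p1 → p3, v   [◇-rule on 3: fresh world v, uRv]
13. ◇(p1 → ¬p1) ∨ ¬p3, v   [□-rule on 4 via uRv]
14. ¬(p1 → ¬p1), v   [¬◇-rule on 6 via uRv]
15. p1, v   [¬→-rule on 14]
16. p3, v   [→-rule on 12 (branches; this branch)]
17. ◇(p1 → ¬p1), v   [∨-rule on 13 (branches; this branch)]
18. p1 → ¬p1, w   [◇-rule on 11: fresh world w, uRw]
19. ◇(p1 → ¬p1) ∨ ¬p3, w   [□-rule on 4 via uRw]
20. ¬(p1 → ¬p1), w   [¬◇-rule on 6 via uRw]
21. p1, w   [¬→-rule on 20]
22. ¬p1, w   [→-rule on 18 (branches; this branch)]
Accessibility: uRu, uRv, uRw, vRu, vRv, wRu, wRw
Branch closes: p1 and ¬p1 both at w.
All branches of the tableau close; one closing branch shown above.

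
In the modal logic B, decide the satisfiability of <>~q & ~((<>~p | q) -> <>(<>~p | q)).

Unsatisfiable (every branch closes)

1. <>~q & ~((<>~p | q) -> <>(<>~p | q)), w0
2. <>~q, w0   [&-rule on 1]
3. ~((<>~p | q) -> <>(<>~p | q)), w0   [&-rule on 1]
4. <>~p | q, w0   [~->-rule on 3]
5. ~<>(<>~p | q), w0   [~->-rule on 3]
6. ~(<>~p | q), w0   [~<>-rule on 5 via w0Rw0]
7. ~<>~p, w0   [~|-rule on 6]
8. ~q, w0   [~|-rule on 6]
9. p, w0   [~<>-rule on 7 via w0Rw0]
10. <>~p, w0   [|-rule on 4 (branches; this branch)]
11. ~q, w1   [<>-rule on 2: fresh world w1, w0Rw1]
12. ~(<>~p | q), w1   [~<>-rule on 5 via w0Rw1]
13. ~<>~p, w1   [~|-rule on 12]
14. p, w1   [~<>-rule on 7 via w0Rw1]
15. ~p, w2   [<>-rule on 10: fresh world w2, w0Rw2]
16. ~(<>~p | q), w2   [~<>-rule on 5 via w0Rw2]
17. ~<>~p, w2   [~|-rule on 16]
18. ~q, w2   [~|-rule on 16]
19. p, w2   [~<>-rule on 7 via w0Rw2]
Accessibility: w0Rw0, w0Rw1, w0Rw2, w1Rw0, w1Rw1, w2Rw0, w2Rw2
Branch closes: p and ~p both at w2.
Every branch closes; the branch above is one of them.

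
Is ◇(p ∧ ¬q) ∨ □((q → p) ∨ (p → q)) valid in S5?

Tableau for the negation ¬(◇(p ∧ ¬q) ∨ □((q → p) ∨ (p → q))):
1. ¬(◇(p ∧ ¬q) ∨ □((q → p) ∨ (p → q))), u
2. ¬◇(p ∧ ¬q), u   [¬∨-rule on 1]
3. ¬□((q → p) ∨ (p → q)), u   [¬∨-rule on 1]
4. ¬(p ∧ ¬q), u   [¬◇-rule on 2 via uRu]
5. q, u   [¬∧-rule on 4 (branches; this branch)]
6. ¬((q → p) ∨ (p → q)), v   [¬□-rule on 3: fresh world v, uRv]
7. ¬(q → p), v   [¬∨-rule on 6]
8. ¬(p → q), v   [¬∨-rule on 6]
9. q, v   [¬→-rule on 7]
10. ¬p, v   [¬→-rule on 7]
11. p, v   [¬→-rule on 8]
12. ¬q, v   [¬→-rule on 8]
Accessibility: uRu, uRv, vRu, vRv
Branch closes: p and ¬p both at v.
Every branch of the negation's tableau closes; the branch above is one of them.

Valid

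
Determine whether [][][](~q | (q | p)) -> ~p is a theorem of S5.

No, not valid

Tableau for the negation ~([][][](~q | (q | p)) -> ~p):
1. ~([][][](~q | (q | p)) -> ~p), 0
2. [][][](~q | (q | p)), 0   [~->-rule on 1]
3. p, 0   [~->-rule on 1]
4. [][](~q | (q | p)), 0   [[]-rule on 2 via 0R0]
5. [](~q | (q | p)), 0   [[]-rule on 4 via 0R0]
6. ~q | (q | p), 0   [[]-rule on 5 via 0R0]
7. q | p, 0   [|-rule on 6 (branches; this branch)]
Accessibility: 0R0
The negation has an open branch (countermodel exists).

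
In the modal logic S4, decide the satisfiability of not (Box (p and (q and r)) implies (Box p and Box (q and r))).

Unsatisfiable

1. not (Box (p and (q and r)) implies (Box p and Box (q and r))), w0
2. Box (p and (q and r)), w0
3. not (Box p and Box (q and r)), w0
4. p and (q and r), w0
5. p, w0
6. q and r, w0
7. q, w0
8. r, w0
9. not Box (q and r), w0
10. not (q and r), w1
11. p and (q and r), w1
12. p, w1
13. q and r, w1
14. q, w1
15. r, w1
16. not r, w1
Accessibility: w0Rw0, w0Rw1, w1Rw1
Branch closes: r and not r both at w1.
Every branch closes; the branch above is one of them.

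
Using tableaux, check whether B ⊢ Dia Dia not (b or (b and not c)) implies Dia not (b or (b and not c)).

No, not valid

Tableau for the negation not (Dia Dia not (b or (b and not c)) implies Dia not (b or (b and not c))):
1. not (Dia Dia not (b or (b and not c)) implies Dia not (b or (b and not c))), 0
2. Dia Dia not (b or (b and not c)), 0
3. not Dia not (b or (b and not c)), 0
4. b or (b and not c), 0
5. b and not c, 0
6. b, 0
7. not c, 0
8. Dia not (b or (b and not c)), 1
9. b or (b and not c), 1
10. b and not c, 1
11. b, 1
12. not c, 1
13. not (b or (b and not c)), 2
14. not b, 2
15. not (b and not c), 2
16. c, 2
Accessibility: 0R0, 0R1, 1R0, 1R1, 1R2, 2R1, 2R2
The negation has an open branch (countermodel exists).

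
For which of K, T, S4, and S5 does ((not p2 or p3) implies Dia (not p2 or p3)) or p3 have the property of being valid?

K-tableau for the negation not (((not p2 or p3) implies Dia (not p2 or p3)) or p3):
1. not (((not p2 or p3) implies Dia (not p2 or p3)) or p3), u
2. not ((not p2 or p3) implies Dia (not p2 or p3)), u   [neg-or-rule on 1]
3. not p3, u   [neg-or-rule on 1]
4. not p2 or p3, u   [neg-implies-rule on 2]
5. not Dia (not p2 or p3), u   [neg-implies-rule on 2]
6. not p2, u   [or-rule on 4 (branches; this branch)]
Complete open branch: countermodel on a K-frame, so not valid in K.
T-tableau for the negation not (((not p2 or p3) implies Dia (not p2 or p3)) or p3):
1. not (((not p2 or p3) implies Dia (not p2 or p3)) or p3), u
2. not ((not p2 or p3) implies Dia (not p2 or p3)), u   [neg-or-rule on 1]
3. not p3, u   [neg-or-rule on 1]
4. not p2 or p3, u   [neg-implies-rule on 2]
5. not Dia (not p2 or p3), u   [neg-implies-rule on 2]
6. not (not p2 or p3), u   [neg-Dia-rule on 5 via uRu]
7. p2, u   [neg-or-rule on 6]
8. p3, u   [or-rule on 4 (branches; this branch)]
Accessibility: uRu
Branch closes: p3 and not p3 both at u.
Every branch closes (one shown): valid in T, hence also in S4, S5 (every theorem of T is a theorem of S4 and S5).

T, S4, S5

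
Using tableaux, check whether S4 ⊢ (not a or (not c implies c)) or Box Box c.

Invalid (countermodel exists)

Tableau for the negation not ((not a or (not c implies c)) or Box Box c):
1. not ((not a or (not c implies c)) or Box Box c), w0
2. not (not a or (not c implies c)), w0
3. not Box Box c, w0
4. a, w0
5. not (not c implies c), w0
6. not c, w0
7. not Box c, w1
8. not c, w2
Accessibility: w0Rw0, w0Rw1, w0Rw2, w1Rw1, w1Rw2, w2Rw2
The negation has an open branch (countermodel exists).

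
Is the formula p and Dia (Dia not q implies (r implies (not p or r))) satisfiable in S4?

1. p and Dia (Dia not q implies (r implies (not p or r))), w0
2. p, w0
3. Dia (Dia not q implies (r implies (not p or r))), w0
4. Dia not q implies (r implies (not p or r)), w1
5. r implies (not p or r), w1
6. not p or r, w1
7. r, w1
Accessibility: w0Rw0, w0Rw1, w1Rw1

Satisfiable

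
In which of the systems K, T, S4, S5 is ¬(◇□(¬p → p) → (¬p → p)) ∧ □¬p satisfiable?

T-tableau for the formula:
1. ¬(◇□(¬p → p) → (¬p → p)) ∧ □¬p, 0
2. ¬(◇□(¬p → p) → (¬p → p)), 0
3. □¬p, 0
4. ◇□(¬p → p), 0
5. ¬(¬p → p), 0
6. ¬p, 0
7. □(¬p → p), 1
8. ¬p, 1
9. ¬p → p, 1
10. p, 1
Accessibility: 0R0, 0R1, 1R1
Branch closes: p and ¬p both at 1.
Every branch closes (one shown): unsatisfiable in T, hence also in S4, S5 (every S4/S5-frame is a T-frame).
K-tableau for the formula:
1. ¬(◇□(¬p → p) → (¬p → p)) ∧ □¬p, 0
2. ¬(◇□(¬p → p) → (¬p → p)), 0
3. □¬p, 0
4. ◇□(¬p → p), 0
5. ¬(¬p → p), 0
6. ¬p, 0
7. □(¬p → p), 1
8. ¬p, 1
Accessibility: 0R1
Complete open branch: satisfiable in K.

K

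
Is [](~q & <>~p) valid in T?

Tableau for the negation ~[](~q & <>~p):
1. ~[](~q & <>~p), u
2. ~(~q & <>~p), v   [~[]-rule on 1: fresh world v, uRv]
3. ~<>~p, v   [~&-rule on 2 (branches; this branch)]
4. p, v   [~<>-rule on 3 via vRv]
Accessibility: uRu, uRv, vRv
The negation has an open branch (countermodel exists).

No, not valid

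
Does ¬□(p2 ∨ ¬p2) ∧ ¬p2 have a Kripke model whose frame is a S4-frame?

Unsatisfiable (every branch closes)

1. ¬□(p2 ∨ ¬p2) ∧ ¬p2, u
2. ¬□(p2 ∨ ¬p2), u   [∧-rule on 1]
3. ¬p2, u   [∧-rule on 1]
4. ¬(p2 ∨ ¬p2), v   [¬□-rule on 2: fresh world v, uRv]
5. ¬p2, v   [¬∨-rule on 4]
6. p2, v   [¬∨-rule on 4]
Accessibility: uRu, uRv, vRv
Branch closes: p2 and ¬p2 both at v.
All branches of the tableau close; one closing branch shown above.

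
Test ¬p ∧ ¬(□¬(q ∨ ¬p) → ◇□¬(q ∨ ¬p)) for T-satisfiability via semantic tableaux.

1. ¬p ∧ ¬(□¬(q ∨ ¬p) → ◇□¬(q ∨ ¬p)), w0
2. ¬p, w0   [∧-rule on 1]
3. ¬(□¬(q ∨ ¬p) → ◇□¬(q ∨ ¬p)), w0   [∧-rule on 1]
4. □¬(q ∨ ¬p), w0   [¬→-rule on 3]
5. ¬◇□¬(q ∨ ¬p), w0   [¬→-rule on 3]
6. ¬(q ∨ ¬p), w0   [□-rule on 4 via w0Rw0]
7. ¬q, w0   [¬∨-rule on 6]
8. p, w0   [¬∨-rule on 6]
Accessibility: w0Rw0
Branch closes: p and ¬p both at w0.
Every branch closes; the branch above is one of them.

Unsatisfiable (every branch closes)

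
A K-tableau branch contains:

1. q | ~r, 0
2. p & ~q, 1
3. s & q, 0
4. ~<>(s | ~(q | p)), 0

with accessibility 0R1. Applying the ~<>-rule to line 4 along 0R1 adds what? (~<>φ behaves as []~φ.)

~(s | ~(q | p)), 1

~<>φ behaves as []~φ: propagate the negated body to each accessible world.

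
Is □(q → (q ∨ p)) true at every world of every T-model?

Valid

Tableau for the negation ¬□(q → (q ∨ p)):
1. ¬□(q → (q ∨ p)), u
2. ¬(q → (q ∨ p)), v
3. q, v
4. ¬(q ∨ p), v
5. ¬q, v
6. ¬p, v
Accessibility: uRu, uRv, vRv
Branch closes: q and ¬q both at v.
All branches of the negation close; one closing branch shown above.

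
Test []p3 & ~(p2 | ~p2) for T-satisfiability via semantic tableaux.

1. []p3 & ~(p2 | ~p2), w0
2. []p3, w0
3. ~(p2 | ~p2), w0
4. ~p2, w0
5. p2, w0
Accessibility: w0Rw0
Branch closes: p2 and ~p2 both at w0.
All branches of the tableau close; one closing branch shown above.

No, unsatisfiable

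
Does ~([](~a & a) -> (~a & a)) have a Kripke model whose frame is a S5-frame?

1. ~([](~a & a) -> (~a & a)), w0
2. [](~a & a), w0
3. ~(~a & a), w0
4. ~a & a, w0
5. ~a, w0
6. a, w0
Accessibility: w0Rw0
Branch closes: a and ~a both at w0.
(One branch shown.) All branches close.

Unsatisfiable (every branch closes)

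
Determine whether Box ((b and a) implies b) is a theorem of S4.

Tableau for the negation not Box ((b and a) implies b):
1. not Box ((b and a) implies b), u
2. not ((b and a) implies b), v
3. b and a, v
4. not b, v
5. b, v
6. a, v
Accessibility: uRu, uRv, vRv
Branch closes: b and not b both at v.
All branches of the negation close; one closing branch shown above.

Valid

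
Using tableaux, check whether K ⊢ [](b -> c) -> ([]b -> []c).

Valid

Tableau for the negation ~([](b -> c) -> ([]b -> []c)):
1. ~([](b -> c) -> ([]b -> []c)), 0
2. [](b -> c), 0   [~->-rule on 1]
3. ~([]b -> []c), 0   [~->-rule on 1]
4. []b, 0   [~->-rule on 3]
5. ~[]c, 0   [~->-rule on 3]
6. ~c, 1   [~[]-rule on 5: fresh world 1, 0R1]
7. b -> c, 1   [[]-rule on 2 via 0R1]
8. b, 1   [[]-rule on 4 via 0R1]
9. c, 1   [->-rule on 7 (branches; this branch)]
Accessibility: 0R1
Branch closes: c and ~c both at 1.
Every branch of the negation's tableau closes; the branch above is one of them.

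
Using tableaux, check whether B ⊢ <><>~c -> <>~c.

Invalid (countermodel exists)

Tableau for the negation ~(<><>~c -> <>~c):
1. ~(<><>~c -> <>~c), 0
2. <><>~c, 0   [~->-rule on 1]
3. ~<>~c, 0   [~->-rule on 1]
4. c, 0   [~<>-rule on 3 via 0R0]
5. <>~c, 1   [<>-rule on 2: fresh world 1, 0R1]
6. c, 1   [~<>-rule on 3 via 0R1]
7. ~c, 2   [<>-rule on 5: fresh world 2, 1R2]
Accessibility: 0R0, 0R1, 1R0, 1R1, 1R2, 2R1, 2R2
The negation has an open branch (countermodel exists).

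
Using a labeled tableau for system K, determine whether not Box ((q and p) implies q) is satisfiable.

1. not Box ((q and p) implies q), w0
2. not ((q and p) implies q), w1   [neg-Box-rule on 1: fresh world w1, w0Rw1]
3. q and p, w1   [neg-implies-rule on 2]
4. not q, w1   [neg-implies-rule on 2]
5. q, w1   [and-rule on 3]
6. p, w1   [and-rule on 3]
Accessibility: w0Rw1
Branch closes: q and not q both at w1.
All branches of the tableau close; one closing branch shown above.

Unsatisfiable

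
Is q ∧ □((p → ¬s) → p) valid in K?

Tableau for the negation ¬(q ∧ □((p → ¬s) → p)):
1. ¬(q ∧ □((p → ¬s) → p)), 0
2. ¬□((p → ¬s) → p), 0   [¬∧-rule on 1 (branches; this branch)]
3. ¬((p → ¬s) → p), 1   [¬□-rule on 2: fresh world 1, 0R1]
4. p → ¬s, 1   [¬→-rule on 3]
5. ¬p, 1   [¬→-rule on 3]
6. ¬s, 1   [→-rule on 4 (branches; this branch)]
Accessibility: 0R1
The negation has an open branch (countermodel exists).

No, not valid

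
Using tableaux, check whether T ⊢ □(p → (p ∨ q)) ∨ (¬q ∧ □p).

Tableau for the negation ¬(□(p → (p ∨ q)) ∨ (¬q ∧ □p)):
1. ¬(□(p → (p ∨ q)) ∨ (¬q ∧ □p)), 0
2. ¬□(p → (p ∨ q)), 0
3. ¬(¬q ∧ □p), 0
4. ¬□p, 0
5. ¬(p → (p ∨ q)), 1
6. p, 1
7. ¬(p ∨ q), 1
8. ¬p, 1
9. ¬q, 1
Accessibility: 0R0, 0R1, 1R1
Branch closes: p and ¬p both at 1.
All branches of the negation close; one closing branch shown above.

Yes, valid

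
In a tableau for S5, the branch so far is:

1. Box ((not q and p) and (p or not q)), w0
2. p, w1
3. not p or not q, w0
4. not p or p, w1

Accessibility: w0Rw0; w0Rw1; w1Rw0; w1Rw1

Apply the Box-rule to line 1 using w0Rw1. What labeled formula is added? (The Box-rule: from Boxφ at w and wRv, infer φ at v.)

(not q and p) and (p or not q), w1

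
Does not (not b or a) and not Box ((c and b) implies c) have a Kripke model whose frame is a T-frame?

Unsatisfiable

1. not (not b or a) and not Box ((c and b) implies c), u
2. not (not b or a), u
3. not Box ((c and b) implies c), u
4. b, u
5. not a, u
6. not ((c and b) implies c), v
7. c and b, v
8. not c, v
9. c, v
10. b, v
Accessibility: uRu, uRv, vRv
Branch closes: c and not c both at v.
Every branch closes; the branch above is one of them.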